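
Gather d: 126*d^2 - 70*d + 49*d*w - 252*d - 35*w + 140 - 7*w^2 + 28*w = 126*d^2 + d*(49*w - 322) - 7*w^2 - 7*w + 140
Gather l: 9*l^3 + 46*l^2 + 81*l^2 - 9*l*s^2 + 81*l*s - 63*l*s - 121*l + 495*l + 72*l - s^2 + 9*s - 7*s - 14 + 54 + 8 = 9*l^3 + 127*l^2 + l*(-9*s^2 + 18*s + 446) - s^2 + 2*s + 48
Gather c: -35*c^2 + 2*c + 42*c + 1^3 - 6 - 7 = -35*c^2 + 44*c - 12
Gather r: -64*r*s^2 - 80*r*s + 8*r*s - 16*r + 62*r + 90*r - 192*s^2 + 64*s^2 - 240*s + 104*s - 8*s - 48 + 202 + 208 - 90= r*(-64*s^2 - 72*s + 136) - 128*s^2 - 144*s + 272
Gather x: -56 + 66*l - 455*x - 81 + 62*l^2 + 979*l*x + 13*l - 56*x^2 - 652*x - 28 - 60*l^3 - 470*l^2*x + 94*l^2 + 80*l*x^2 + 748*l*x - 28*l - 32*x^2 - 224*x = -60*l^3 + 156*l^2 + 51*l + x^2*(80*l - 88) + x*(-470*l^2 + 1727*l - 1331) - 165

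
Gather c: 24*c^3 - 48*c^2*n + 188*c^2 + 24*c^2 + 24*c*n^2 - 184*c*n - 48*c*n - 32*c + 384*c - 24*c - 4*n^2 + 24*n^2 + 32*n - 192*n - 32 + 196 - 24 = 24*c^3 + c^2*(212 - 48*n) + c*(24*n^2 - 232*n + 328) + 20*n^2 - 160*n + 140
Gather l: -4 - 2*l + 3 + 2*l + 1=0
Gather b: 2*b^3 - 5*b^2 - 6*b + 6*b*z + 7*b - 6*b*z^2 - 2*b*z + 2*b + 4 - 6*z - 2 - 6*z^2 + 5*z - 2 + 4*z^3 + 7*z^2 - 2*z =2*b^3 - 5*b^2 + b*(-6*z^2 + 4*z + 3) + 4*z^3 + z^2 - 3*z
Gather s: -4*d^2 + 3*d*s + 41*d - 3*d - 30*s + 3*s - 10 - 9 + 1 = -4*d^2 + 38*d + s*(3*d - 27) - 18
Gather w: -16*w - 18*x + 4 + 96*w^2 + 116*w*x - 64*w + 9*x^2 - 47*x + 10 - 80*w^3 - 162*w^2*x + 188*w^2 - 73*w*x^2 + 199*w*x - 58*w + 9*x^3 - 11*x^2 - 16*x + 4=-80*w^3 + w^2*(284 - 162*x) + w*(-73*x^2 + 315*x - 138) + 9*x^3 - 2*x^2 - 81*x + 18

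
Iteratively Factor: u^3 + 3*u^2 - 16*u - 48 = (u + 3)*(u^2 - 16) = (u - 4)*(u + 3)*(u + 4)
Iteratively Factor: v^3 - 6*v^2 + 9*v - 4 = (v - 4)*(v^2 - 2*v + 1) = (v - 4)*(v - 1)*(v - 1)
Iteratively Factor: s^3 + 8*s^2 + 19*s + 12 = (s + 4)*(s^2 + 4*s + 3) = (s + 1)*(s + 4)*(s + 3)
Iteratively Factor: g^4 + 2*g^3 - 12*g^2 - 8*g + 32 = (g + 2)*(g^3 - 12*g + 16) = (g - 2)*(g + 2)*(g^2 + 2*g - 8) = (g - 2)^2*(g + 2)*(g + 4)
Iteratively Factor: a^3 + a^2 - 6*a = (a)*(a^2 + a - 6) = a*(a - 2)*(a + 3)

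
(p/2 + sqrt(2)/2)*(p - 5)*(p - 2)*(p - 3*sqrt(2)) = p^4/2 - 7*p^3/2 - sqrt(2)*p^3 + 2*p^2 + 7*sqrt(2)*p^2 - 10*sqrt(2)*p + 21*p - 30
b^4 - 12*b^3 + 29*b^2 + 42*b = b*(b - 7)*(b - 6)*(b + 1)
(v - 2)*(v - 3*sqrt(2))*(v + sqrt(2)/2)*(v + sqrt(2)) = v^4 - 3*sqrt(2)*v^3/2 - 2*v^3 - 8*v^2 + 3*sqrt(2)*v^2 - 3*sqrt(2)*v + 16*v + 6*sqrt(2)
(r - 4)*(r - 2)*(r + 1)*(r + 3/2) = r^4 - 7*r^3/2 - 11*r^2/2 + 11*r + 12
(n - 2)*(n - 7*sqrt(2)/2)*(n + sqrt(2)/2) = n^3 - 3*sqrt(2)*n^2 - 2*n^2 - 7*n/2 + 6*sqrt(2)*n + 7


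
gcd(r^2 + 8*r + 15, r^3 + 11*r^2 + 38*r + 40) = r + 5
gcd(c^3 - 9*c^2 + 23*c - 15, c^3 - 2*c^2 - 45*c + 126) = c - 3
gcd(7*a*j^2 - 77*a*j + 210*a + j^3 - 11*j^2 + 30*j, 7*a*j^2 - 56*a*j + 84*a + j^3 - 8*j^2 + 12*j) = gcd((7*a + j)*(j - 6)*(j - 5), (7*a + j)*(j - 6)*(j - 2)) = 7*a*j - 42*a + j^2 - 6*j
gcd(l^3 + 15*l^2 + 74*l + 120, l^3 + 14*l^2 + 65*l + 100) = l^2 + 9*l + 20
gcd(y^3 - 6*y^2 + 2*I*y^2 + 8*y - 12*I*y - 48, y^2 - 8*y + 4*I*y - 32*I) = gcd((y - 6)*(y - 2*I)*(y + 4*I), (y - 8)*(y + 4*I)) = y + 4*I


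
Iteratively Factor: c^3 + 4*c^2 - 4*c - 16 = (c + 2)*(c^2 + 2*c - 8) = (c + 2)*(c + 4)*(c - 2)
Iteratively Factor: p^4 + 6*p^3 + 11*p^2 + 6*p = (p + 1)*(p^3 + 5*p^2 + 6*p) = (p + 1)*(p + 3)*(p^2 + 2*p) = p*(p + 1)*(p + 3)*(p + 2)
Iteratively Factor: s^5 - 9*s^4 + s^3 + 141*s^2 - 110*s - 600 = (s - 5)*(s^4 - 4*s^3 - 19*s^2 + 46*s + 120) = (s - 5)*(s + 2)*(s^3 - 6*s^2 - 7*s + 60) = (s - 5)*(s - 4)*(s + 2)*(s^2 - 2*s - 15) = (s - 5)*(s - 4)*(s + 2)*(s + 3)*(s - 5)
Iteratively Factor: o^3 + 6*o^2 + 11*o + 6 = (o + 1)*(o^2 + 5*o + 6) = (o + 1)*(o + 2)*(o + 3)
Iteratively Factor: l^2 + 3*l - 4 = (l - 1)*(l + 4)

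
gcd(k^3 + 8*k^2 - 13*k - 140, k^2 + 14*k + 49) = k + 7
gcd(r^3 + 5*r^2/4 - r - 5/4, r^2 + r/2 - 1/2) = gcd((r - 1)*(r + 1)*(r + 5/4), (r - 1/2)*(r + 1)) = r + 1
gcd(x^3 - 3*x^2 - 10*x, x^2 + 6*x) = x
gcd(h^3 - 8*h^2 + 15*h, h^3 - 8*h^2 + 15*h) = h^3 - 8*h^2 + 15*h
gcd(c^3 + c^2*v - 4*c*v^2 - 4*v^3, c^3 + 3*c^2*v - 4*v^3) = c + 2*v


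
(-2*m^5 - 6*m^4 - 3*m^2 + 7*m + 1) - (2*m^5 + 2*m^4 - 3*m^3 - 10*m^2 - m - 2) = -4*m^5 - 8*m^4 + 3*m^3 + 7*m^2 + 8*m + 3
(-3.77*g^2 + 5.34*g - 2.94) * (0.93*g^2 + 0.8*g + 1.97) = -3.5061*g^4 + 1.9502*g^3 - 5.8891*g^2 + 8.1678*g - 5.7918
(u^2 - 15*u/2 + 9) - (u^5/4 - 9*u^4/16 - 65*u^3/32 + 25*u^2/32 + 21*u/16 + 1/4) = -u^5/4 + 9*u^4/16 + 65*u^3/32 + 7*u^2/32 - 141*u/16 + 35/4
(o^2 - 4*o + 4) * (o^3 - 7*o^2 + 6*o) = o^5 - 11*o^4 + 38*o^3 - 52*o^2 + 24*o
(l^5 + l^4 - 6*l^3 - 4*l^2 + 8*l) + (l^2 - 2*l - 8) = l^5 + l^4 - 6*l^3 - 3*l^2 + 6*l - 8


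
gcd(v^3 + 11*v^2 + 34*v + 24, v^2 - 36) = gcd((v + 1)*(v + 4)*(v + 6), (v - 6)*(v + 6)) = v + 6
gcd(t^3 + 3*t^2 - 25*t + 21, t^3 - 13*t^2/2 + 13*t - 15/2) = t^2 - 4*t + 3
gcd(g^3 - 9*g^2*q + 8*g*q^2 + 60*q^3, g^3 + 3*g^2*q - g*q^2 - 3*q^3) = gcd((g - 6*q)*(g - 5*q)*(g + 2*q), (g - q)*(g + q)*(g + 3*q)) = 1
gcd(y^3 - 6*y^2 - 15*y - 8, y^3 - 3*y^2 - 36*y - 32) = y^2 - 7*y - 8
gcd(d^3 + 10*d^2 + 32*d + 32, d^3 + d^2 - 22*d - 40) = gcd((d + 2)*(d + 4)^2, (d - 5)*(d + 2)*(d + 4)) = d^2 + 6*d + 8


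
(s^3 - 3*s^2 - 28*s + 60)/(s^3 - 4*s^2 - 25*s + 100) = (s^2 - 8*s + 12)/(s^2 - 9*s + 20)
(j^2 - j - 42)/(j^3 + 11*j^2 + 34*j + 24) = (j - 7)/(j^2 + 5*j + 4)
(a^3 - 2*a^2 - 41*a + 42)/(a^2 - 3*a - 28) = (a^2 + 5*a - 6)/(a + 4)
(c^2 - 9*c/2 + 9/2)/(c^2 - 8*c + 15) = (c - 3/2)/(c - 5)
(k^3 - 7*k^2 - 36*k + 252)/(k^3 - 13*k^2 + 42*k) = (k + 6)/k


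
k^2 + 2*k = k*(k + 2)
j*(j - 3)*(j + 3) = j^3 - 9*j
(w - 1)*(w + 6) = w^2 + 5*w - 6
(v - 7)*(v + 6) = v^2 - v - 42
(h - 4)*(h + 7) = h^2 + 3*h - 28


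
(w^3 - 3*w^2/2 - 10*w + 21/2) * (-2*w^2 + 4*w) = -2*w^5 + 7*w^4 + 14*w^3 - 61*w^2 + 42*w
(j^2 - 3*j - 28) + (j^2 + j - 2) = 2*j^2 - 2*j - 30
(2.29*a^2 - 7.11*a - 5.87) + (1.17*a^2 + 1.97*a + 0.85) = 3.46*a^2 - 5.14*a - 5.02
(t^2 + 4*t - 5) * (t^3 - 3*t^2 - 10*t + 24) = t^5 + t^4 - 27*t^3 - t^2 + 146*t - 120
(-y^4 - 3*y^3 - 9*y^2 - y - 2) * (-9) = 9*y^4 + 27*y^3 + 81*y^2 + 9*y + 18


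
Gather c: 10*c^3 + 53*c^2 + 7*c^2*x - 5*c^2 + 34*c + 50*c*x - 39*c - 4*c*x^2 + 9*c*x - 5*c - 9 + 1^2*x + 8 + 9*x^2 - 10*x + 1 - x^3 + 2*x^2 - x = 10*c^3 + c^2*(7*x + 48) + c*(-4*x^2 + 59*x - 10) - x^3 + 11*x^2 - 10*x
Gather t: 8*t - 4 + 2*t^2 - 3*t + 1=2*t^2 + 5*t - 3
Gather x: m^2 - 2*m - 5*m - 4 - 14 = m^2 - 7*m - 18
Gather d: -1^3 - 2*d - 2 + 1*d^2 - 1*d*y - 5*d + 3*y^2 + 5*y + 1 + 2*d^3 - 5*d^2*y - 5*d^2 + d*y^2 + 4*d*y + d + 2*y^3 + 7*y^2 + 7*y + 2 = 2*d^3 + d^2*(-5*y - 4) + d*(y^2 + 3*y - 6) + 2*y^3 + 10*y^2 + 12*y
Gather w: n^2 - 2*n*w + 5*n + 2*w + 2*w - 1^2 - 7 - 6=n^2 + 5*n + w*(4 - 2*n) - 14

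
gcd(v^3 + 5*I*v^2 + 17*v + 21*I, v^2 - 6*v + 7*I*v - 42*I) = v + 7*I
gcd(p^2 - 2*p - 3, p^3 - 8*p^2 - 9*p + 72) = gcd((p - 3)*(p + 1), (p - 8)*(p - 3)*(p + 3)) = p - 3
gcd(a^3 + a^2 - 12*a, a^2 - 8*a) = a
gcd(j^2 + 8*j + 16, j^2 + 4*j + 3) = 1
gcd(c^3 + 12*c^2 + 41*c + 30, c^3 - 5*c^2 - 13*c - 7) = c + 1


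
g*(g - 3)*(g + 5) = g^3 + 2*g^2 - 15*g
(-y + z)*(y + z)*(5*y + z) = -5*y^3 - y^2*z + 5*y*z^2 + z^3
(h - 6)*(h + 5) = h^2 - h - 30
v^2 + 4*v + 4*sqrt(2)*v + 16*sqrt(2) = (v + 4)*(v + 4*sqrt(2))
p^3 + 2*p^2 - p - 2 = (p - 1)*(p + 1)*(p + 2)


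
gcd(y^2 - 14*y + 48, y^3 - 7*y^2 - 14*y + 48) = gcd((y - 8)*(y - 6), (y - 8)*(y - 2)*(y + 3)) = y - 8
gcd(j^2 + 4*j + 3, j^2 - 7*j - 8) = j + 1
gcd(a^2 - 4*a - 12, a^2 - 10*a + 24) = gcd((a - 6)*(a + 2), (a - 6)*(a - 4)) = a - 6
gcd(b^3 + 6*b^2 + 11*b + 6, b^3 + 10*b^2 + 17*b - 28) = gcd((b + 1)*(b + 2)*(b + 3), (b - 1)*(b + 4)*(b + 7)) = 1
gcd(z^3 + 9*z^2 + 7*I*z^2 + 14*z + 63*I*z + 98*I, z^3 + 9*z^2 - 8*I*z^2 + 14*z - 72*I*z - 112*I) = z^2 + 9*z + 14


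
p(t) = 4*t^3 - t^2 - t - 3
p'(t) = 12*t^2 - 2*t - 1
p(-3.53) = -187.88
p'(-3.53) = 155.59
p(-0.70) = -4.16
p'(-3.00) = 113.00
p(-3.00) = -117.00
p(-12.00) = -7047.00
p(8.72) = 2564.46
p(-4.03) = -277.01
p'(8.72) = 894.02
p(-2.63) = -80.05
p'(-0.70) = 6.28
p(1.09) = -0.10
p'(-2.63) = 87.26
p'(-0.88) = 10.05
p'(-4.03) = 201.95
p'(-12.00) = 1751.00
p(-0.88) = -5.62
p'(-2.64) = 87.92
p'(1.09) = 11.08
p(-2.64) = -80.93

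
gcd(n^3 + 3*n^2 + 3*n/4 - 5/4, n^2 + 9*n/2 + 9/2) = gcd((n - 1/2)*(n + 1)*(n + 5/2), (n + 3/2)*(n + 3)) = 1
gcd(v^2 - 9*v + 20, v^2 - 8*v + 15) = v - 5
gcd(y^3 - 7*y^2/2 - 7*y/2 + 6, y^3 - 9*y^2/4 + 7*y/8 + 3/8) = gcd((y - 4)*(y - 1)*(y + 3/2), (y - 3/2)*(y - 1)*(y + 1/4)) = y - 1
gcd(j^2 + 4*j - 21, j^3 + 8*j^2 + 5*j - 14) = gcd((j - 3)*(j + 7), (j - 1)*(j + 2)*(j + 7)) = j + 7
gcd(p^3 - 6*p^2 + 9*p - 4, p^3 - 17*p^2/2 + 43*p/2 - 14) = p^2 - 5*p + 4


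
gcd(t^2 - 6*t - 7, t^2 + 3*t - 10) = 1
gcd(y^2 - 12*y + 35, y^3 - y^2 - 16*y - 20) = y - 5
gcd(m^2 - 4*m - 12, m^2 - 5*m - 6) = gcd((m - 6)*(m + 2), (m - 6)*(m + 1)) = m - 6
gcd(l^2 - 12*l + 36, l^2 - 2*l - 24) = l - 6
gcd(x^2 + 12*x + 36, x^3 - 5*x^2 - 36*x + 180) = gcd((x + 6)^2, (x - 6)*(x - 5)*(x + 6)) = x + 6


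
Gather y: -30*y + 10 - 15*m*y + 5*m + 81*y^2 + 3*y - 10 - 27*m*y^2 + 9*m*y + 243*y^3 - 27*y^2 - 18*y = 5*m + 243*y^3 + y^2*(54 - 27*m) + y*(-6*m - 45)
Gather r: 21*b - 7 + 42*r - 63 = 21*b + 42*r - 70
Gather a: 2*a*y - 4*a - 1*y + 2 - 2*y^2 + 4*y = a*(2*y - 4) - 2*y^2 + 3*y + 2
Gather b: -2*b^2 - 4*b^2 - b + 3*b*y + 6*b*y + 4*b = -6*b^2 + b*(9*y + 3)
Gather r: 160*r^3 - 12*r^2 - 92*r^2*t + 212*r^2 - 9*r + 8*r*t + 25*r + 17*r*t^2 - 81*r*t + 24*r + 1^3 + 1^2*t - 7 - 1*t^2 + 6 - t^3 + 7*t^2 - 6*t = 160*r^3 + r^2*(200 - 92*t) + r*(17*t^2 - 73*t + 40) - t^3 + 6*t^2 - 5*t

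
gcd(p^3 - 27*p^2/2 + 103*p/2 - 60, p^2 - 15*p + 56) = p - 8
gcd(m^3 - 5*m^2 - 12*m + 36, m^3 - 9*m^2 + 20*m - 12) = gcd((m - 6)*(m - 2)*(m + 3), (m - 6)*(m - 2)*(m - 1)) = m^2 - 8*m + 12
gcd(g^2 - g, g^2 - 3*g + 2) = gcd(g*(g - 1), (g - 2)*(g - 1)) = g - 1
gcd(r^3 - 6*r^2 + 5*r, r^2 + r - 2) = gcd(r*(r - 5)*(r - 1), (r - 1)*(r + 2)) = r - 1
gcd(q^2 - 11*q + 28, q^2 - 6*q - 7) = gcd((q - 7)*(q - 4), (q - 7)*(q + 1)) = q - 7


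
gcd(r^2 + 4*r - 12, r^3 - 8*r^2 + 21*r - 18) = r - 2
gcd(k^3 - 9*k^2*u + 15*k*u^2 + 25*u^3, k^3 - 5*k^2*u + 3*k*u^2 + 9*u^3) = k + u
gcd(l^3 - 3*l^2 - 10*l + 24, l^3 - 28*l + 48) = l^2 - 6*l + 8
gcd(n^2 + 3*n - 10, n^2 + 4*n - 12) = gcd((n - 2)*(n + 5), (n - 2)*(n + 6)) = n - 2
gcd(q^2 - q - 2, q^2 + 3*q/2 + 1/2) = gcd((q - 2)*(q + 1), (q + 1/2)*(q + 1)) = q + 1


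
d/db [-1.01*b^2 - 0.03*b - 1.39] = -2.02*b - 0.03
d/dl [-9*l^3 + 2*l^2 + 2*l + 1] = -27*l^2 + 4*l + 2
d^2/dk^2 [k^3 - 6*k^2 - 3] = 6*k - 12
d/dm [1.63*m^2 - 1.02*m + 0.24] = 3.26*m - 1.02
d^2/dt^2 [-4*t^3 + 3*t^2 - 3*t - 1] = 6 - 24*t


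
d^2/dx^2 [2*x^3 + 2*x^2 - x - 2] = 12*x + 4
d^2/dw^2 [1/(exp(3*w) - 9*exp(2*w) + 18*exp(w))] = 9*((-exp(2*w) + 4*exp(w) - 2)*(exp(2*w) - 9*exp(w) + 18) + 2*(exp(2*w) - 6*exp(w) + 6)^2)*exp(-w)/(exp(2*w) - 9*exp(w) + 18)^3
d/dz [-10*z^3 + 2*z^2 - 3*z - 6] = -30*z^2 + 4*z - 3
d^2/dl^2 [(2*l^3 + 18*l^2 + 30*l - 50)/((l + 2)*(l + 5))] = -36/(l^3 + 6*l^2 + 12*l + 8)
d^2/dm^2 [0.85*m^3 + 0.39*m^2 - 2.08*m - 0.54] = 5.1*m + 0.78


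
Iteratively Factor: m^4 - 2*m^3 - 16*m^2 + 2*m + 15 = (m + 3)*(m^3 - 5*m^2 - m + 5) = (m - 1)*(m + 3)*(m^2 - 4*m - 5) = (m - 5)*(m - 1)*(m + 3)*(m + 1)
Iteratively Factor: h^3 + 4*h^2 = (h)*(h^2 + 4*h) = h^2*(h + 4)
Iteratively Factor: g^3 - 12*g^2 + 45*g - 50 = (g - 2)*(g^2 - 10*g + 25) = (g - 5)*(g - 2)*(g - 5)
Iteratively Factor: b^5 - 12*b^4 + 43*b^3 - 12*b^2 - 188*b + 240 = (b + 2)*(b^4 - 14*b^3 + 71*b^2 - 154*b + 120) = (b - 4)*(b + 2)*(b^3 - 10*b^2 + 31*b - 30) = (b - 4)*(b - 3)*(b + 2)*(b^2 - 7*b + 10) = (b - 4)*(b - 3)*(b - 2)*(b + 2)*(b - 5)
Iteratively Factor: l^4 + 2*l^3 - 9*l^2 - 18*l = (l)*(l^3 + 2*l^2 - 9*l - 18) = l*(l + 2)*(l^2 - 9) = l*(l + 2)*(l + 3)*(l - 3)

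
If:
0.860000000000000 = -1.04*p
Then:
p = -0.83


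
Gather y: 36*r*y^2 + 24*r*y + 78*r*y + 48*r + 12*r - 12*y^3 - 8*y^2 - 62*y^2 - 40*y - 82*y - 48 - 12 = 60*r - 12*y^3 + y^2*(36*r - 70) + y*(102*r - 122) - 60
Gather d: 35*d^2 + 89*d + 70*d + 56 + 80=35*d^2 + 159*d + 136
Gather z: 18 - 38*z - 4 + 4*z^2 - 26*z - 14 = 4*z^2 - 64*z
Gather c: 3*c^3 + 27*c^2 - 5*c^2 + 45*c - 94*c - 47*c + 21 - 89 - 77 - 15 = 3*c^3 + 22*c^2 - 96*c - 160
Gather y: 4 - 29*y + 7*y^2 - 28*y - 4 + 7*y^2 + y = 14*y^2 - 56*y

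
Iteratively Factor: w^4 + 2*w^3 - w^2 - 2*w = (w - 1)*(w^3 + 3*w^2 + 2*w) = (w - 1)*(w + 1)*(w^2 + 2*w) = w*(w - 1)*(w + 1)*(w + 2)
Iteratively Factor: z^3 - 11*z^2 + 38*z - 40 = (z - 2)*(z^2 - 9*z + 20) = (z - 5)*(z - 2)*(z - 4)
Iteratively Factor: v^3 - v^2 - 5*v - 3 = (v + 1)*(v^2 - 2*v - 3) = (v + 1)^2*(v - 3)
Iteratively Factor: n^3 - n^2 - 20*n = (n + 4)*(n^2 - 5*n) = n*(n + 4)*(n - 5)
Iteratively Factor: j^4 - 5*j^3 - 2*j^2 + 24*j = (j + 2)*(j^3 - 7*j^2 + 12*j) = (j - 3)*(j + 2)*(j^2 - 4*j) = j*(j - 3)*(j + 2)*(j - 4)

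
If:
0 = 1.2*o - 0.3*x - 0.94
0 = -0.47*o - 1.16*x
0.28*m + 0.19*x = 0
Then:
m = 0.20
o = 0.71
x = -0.29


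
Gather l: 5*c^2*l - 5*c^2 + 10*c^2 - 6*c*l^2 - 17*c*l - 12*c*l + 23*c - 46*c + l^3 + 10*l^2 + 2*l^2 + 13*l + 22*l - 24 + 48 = 5*c^2 - 23*c + l^3 + l^2*(12 - 6*c) + l*(5*c^2 - 29*c + 35) + 24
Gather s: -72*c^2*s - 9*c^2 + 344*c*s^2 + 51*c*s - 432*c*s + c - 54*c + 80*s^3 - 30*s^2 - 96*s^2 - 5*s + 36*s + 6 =-9*c^2 - 53*c + 80*s^3 + s^2*(344*c - 126) + s*(-72*c^2 - 381*c + 31) + 6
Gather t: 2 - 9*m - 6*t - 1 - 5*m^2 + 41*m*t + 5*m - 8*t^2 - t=-5*m^2 - 4*m - 8*t^2 + t*(41*m - 7) + 1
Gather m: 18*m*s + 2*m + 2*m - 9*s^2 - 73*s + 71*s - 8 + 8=m*(18*s + 4) - 9*s^2 - 2*s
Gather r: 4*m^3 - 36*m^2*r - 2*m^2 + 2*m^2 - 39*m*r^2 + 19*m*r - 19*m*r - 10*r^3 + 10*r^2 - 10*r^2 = 4*m^3 - 36*m^2*r - 39*m*r^2 - 10*r^3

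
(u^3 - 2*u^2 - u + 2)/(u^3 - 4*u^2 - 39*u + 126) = (u^3 - 2*u^2 - u + 2)/(u^3 - 4*u^2 - 39*u + 126)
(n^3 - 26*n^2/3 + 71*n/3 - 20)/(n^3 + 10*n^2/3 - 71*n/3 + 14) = (3*n^2 - 17*n + 20)/(3*n^2 + 19*n - 14)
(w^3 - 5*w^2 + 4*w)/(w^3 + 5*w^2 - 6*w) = (w - 4)/(w + 6)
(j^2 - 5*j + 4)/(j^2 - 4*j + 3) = (j - 4)/(j - 3)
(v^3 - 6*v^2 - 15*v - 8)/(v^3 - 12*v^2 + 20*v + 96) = (v^2 + 2*v + 1)/(v^2 - 4*v - 12)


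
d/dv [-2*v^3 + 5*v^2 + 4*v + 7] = -6*v^2 + 10*v + 4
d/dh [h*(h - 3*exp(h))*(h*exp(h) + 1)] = h*(h + 1)*(h - 3*exp(h))*exp(h) - h*(h*exp(h) + 1)*(3*exp(h) - 1) + (h - 3*exp(h))*(h*exp(h) + 1)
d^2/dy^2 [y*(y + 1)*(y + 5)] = 6*y + 12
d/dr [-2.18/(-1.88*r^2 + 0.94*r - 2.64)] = (2.0492 - 8.1968*r)/(1.88*r^2 - 0.94*r + 2.64)^2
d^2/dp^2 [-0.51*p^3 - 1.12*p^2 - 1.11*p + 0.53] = -3.06*p - 2.24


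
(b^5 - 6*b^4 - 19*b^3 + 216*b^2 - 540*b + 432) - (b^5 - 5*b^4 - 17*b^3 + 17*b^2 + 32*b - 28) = -b^4 - 2*b^3 + 199*b^2 - 572*b + 460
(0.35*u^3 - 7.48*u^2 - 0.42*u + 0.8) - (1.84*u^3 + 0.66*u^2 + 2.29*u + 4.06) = -1.49*u^3 - 8.14*u^2 - 2.71*u - 3.26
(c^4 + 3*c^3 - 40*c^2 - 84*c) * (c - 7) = c^5 - 4*c^4 - 61*c^3 + 196*c^2 + 588*c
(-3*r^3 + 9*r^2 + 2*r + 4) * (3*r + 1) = -9*r^4 + 24*r^3 + 15*r^2 + 14*r + 4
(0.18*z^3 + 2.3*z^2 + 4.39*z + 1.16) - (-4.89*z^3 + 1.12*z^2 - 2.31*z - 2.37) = 5.07*z^3 + 1.18*z^2 + 6.7*z + 3.53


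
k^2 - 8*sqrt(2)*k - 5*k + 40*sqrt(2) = (k - 5)*(k - 8*sqrt(2))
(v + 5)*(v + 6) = v^2 + 11*v + 30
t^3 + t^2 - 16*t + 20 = (t - 2)^2*(t + 5)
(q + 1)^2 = q^2 + 2*q + 1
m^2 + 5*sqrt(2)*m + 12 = (m + 2*sqrt(2))*(m + 3*sqrt(2))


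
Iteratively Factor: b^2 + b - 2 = (b - 1)*(b + 2)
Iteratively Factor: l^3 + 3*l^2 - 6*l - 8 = (l + 1)*(l^2 + 2*l - 8) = (l + 1)*(l + 4)*(l - 2)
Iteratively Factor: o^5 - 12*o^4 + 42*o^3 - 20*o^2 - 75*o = (o + 1)*(o^4 - 13*o^3 + 55*o^2 - 75*o) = (o - 5)*(o + 1)*(o^3 - 8*o^2 + 15*o) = (o - 5)^2*(o + 1)*(o^2 - 3*o) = o*(o - 5)^2*(o + 1)*(o - 3)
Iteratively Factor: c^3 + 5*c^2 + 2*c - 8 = (c - 1)*(c^2 + 6*c + 8) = (c - 1)*(c + 2)*(c + 4)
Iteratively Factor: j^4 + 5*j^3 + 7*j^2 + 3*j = (j + 3)*(j^3 + 2*j^2 + j) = j*(j + 3)*(j^2 + 2*j + 1) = j*(j + 1)*(j + 3)*(j + 1)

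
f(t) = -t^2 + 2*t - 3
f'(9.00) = -16.00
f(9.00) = -66.00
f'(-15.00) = 32.00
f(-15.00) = -258.00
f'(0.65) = 0.70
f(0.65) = -2.12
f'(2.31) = -2.62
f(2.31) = -3.72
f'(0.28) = 1.44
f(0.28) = -2.52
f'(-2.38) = 6.76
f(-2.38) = -13.42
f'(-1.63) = 5.26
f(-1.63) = -8.92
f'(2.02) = -2.04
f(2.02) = -3.04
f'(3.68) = -5.36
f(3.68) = -9.18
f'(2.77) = -3.54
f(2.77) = -5.13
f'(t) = 2 - 2*t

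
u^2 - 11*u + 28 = (u - 7)*(u - 4)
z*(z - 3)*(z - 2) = z^3 - 5*z^2 + 6*z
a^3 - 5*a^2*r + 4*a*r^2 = a*(a - 4*r)*(a - r)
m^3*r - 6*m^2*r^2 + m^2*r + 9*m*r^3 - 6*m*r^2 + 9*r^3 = (m - 3*r)^2*(m*r + r)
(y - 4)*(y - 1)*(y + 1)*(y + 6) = y^4 + 2*y^3 - 25*y^2 - 2*y + 24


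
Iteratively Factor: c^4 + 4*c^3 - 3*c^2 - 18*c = (c - 2)*(c^3 + 6*c^2 + 9*c) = (c - 2)*(c + 3)*(c^2 + 3*c) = (c - 2)*(c + 3)^2*(c)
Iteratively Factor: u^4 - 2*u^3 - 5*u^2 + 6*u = (u - 3)*(u^3 + u^2 - 2*u) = (u - 3)*(u - 1)*(u^2 + 2*u) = u*(u - 3)*(u - 1)*(u + 2)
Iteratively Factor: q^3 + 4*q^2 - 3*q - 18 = (q + 3)*(q^2 + q - 6) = (q + 3)^2*(q - 2)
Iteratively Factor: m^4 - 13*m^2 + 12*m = (m - 1)*(m^3 + m^2 - 12*m) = m*(m - 1)*(m^2 + m - 12) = m*(m - 3)*(m - 1)*(m + 4)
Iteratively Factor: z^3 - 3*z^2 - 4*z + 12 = (z - 3)*(z^2 - 4) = (z - 3)*(z - 2)*(z + 2)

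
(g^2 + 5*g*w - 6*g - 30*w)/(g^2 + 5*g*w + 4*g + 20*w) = (g - 6)/(g + 4)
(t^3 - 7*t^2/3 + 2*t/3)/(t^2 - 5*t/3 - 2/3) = t*(3*t - 1)/(3*t + 1)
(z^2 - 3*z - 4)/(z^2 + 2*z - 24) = (z + 1)/(z + 6)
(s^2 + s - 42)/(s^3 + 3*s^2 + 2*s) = (s^2 + s - 42)/(s*(s^2 + 3*s + 2))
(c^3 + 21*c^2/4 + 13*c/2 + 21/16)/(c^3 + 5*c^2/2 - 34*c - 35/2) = (16*c^3 + 84*c^2 + 104*c + 21)/(8*(2*c^3 + 5*c^2 - 68*c - 35))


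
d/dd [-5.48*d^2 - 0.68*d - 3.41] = -10.96*d - 0.68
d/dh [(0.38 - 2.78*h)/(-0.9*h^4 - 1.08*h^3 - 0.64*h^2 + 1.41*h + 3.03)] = (-7.506*h^4 - 4.6368*h^3 - 0.548*h^2 + 0.4864*h - 8.9592)/(0.81*h^8 + 1.944*h^7 + 2.3184*h^6 - 1.1556*h^5 - 8.09*h^4 - 8.3496*h^3 - 1.8903*h^2 + 8.5446*h + 9.1809)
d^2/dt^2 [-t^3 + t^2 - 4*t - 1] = 2 - 6*t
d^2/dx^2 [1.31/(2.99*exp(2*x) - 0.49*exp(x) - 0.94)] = ((0.6419 - 15.6676*exp(x))*(-2.99*exp(2*x) + 0.49*exp(x) + 0.94) - 1.31*(5.98*exp(x) - 0.49)*(11.96*exp(x) - 0.98)*exp(x))*exp(x)/(-2.99*exp(2*x) + 0.49*exp(x) + 0.94)^3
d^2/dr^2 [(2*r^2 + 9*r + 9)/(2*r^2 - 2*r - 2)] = 11*(r^3 + 3*r^2 + 1)/(r^6 - 3*r^5 + 5*r^3 - 3*r - 1)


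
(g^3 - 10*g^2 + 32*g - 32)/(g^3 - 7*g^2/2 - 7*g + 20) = 2*(g - 4)/(2*g + 5)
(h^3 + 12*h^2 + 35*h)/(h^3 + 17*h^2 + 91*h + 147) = h*(h + 5)/(h^2 + 10*h + 21)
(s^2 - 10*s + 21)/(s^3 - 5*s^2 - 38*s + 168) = (s - 3)/(s^2 + 2*s - 24)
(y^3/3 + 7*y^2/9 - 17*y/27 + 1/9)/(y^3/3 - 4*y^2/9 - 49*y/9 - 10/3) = (9*y^2 - 6*y + 1)/(3*(3*y^2 - 13*y - 10))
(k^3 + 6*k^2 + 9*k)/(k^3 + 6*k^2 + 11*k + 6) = k*(k + 3)/(k^2 + 3*k + 2)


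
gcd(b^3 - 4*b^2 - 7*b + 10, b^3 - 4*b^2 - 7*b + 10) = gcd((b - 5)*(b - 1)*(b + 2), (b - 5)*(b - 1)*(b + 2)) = b^3 - 4*b^2 - 7*b + 10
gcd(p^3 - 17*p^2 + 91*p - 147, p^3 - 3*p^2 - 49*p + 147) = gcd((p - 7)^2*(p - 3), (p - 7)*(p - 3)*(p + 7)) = p^2 - 10*p + 21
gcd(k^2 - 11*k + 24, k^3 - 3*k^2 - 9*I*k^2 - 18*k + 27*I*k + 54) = k - 3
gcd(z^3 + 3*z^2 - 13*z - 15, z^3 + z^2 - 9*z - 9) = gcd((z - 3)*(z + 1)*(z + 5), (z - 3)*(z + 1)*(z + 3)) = z^2 - 2*z - 3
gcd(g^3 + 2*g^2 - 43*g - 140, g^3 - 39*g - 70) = g^2 - 2*g - 35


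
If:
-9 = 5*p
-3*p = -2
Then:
No Solution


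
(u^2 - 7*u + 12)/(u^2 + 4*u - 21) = (u - 4)/(u + 7)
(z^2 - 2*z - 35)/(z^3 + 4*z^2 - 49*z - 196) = (z + 5)/(z^2 + 11*z + 28)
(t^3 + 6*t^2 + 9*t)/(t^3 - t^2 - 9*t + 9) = t*(t + 3)/(t^2 - 4*t + 3)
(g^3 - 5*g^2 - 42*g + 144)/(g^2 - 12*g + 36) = (g^3 - 5*g^2 - 42*g + 144)/(g^2 - 12*g + 36)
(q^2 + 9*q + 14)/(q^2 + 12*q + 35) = (q + 2)/(q + 5)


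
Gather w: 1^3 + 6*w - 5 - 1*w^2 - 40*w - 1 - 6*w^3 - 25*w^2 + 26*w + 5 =-6*w^3 - 26*w^2 - 8*w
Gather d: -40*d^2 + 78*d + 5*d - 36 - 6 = -40*d^2 + 83*d - 42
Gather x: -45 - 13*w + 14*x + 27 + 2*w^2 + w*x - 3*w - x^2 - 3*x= 2*w^2 - 16*w - x^2 + x*(w + 11) - 18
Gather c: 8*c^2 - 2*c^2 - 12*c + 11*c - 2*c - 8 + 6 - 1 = 6*c^2 - 3*c - 3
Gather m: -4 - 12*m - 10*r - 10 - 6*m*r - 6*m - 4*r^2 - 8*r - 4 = m*(-6*r - 18) - 4*r^2 - 18*r - 18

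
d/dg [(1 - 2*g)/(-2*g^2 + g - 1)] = (4*g^2 - 2*g - (2*g - 1)*(4*g - 1) + 2)/(2*g^2 - g + 1)^2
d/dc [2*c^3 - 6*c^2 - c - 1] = 6*c^2 - 12*c - 1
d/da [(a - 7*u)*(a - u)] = 2*a - 8*u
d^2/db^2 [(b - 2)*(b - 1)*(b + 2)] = 6*b - 2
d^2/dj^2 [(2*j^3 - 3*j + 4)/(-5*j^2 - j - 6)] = 14*(19*j^3 - 48*j^2 - 78*j + 14)/(125*j^6 + 75*j^5 + 465*j^4 + 181*j^3 + 558*j^2 + 108*j + 216)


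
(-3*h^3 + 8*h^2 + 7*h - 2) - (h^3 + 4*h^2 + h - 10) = -4*h^3 + 4*h^2 + 6*h + 8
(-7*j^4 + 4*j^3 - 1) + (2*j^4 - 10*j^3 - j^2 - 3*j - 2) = -5*j^4 - 6*j^3 - j^2 - 3*j - 3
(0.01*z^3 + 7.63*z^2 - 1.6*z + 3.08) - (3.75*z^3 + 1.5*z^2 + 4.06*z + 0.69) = -3.74*z^3 + 6.13*z^2 - 5.66*z + 2.39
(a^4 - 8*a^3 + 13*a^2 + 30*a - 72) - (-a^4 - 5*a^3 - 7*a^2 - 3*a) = 2*a^4 - 3*a^3 + 20*a^2 + 33*a - 72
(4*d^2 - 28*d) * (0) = 0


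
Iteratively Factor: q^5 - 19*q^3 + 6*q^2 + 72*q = (q - 3)*(q^4 + 3*q^3 - 10*q^2 - 24*q) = (q - 3)*(q + 4)*(q^3 - q^2 - 6*q) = (q - 3)*(q + 2)*(q + 4)*(q^2 - 3*q) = q*(q - 3)*(q + 2)*(q + 4)*(q - 3)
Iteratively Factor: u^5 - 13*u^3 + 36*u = (u + 3)*(u^4 - 3*u^3 - 4*u^2 + 12*u) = (u - 3)*(u + 3)*(u^3 - 4*u) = u*(u - 3)*(u + 3)*(u^2 - 4) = u*(u - 3)*(u + 2)*(u + 3)*(u - 2)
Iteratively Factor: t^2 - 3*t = (t - 3)*(t)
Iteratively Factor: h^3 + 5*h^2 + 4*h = (h)*(h^2 + 5*h + 4) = h*(h + 1)*(h + 4)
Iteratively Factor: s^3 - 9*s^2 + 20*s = (s)*(s^2 - 9*s + 20) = s*(s - 4)*(s - 5)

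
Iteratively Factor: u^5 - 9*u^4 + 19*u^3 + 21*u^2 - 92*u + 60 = (u - 5)*(u^4 - 4*u^3 - u^2 + 16*u - 12) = (u - 5)*(u + 2)*(u^3 - 6*u^2 + 11*u - 6) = (u - 5)*(u - 2)*(u + 2)*(u^2 - 4*u + 3) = (u - 5)*(u - 2)*(u - 1)*(u + 2)*(u - 3)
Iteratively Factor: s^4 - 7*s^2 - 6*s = (s + 2)*(s^3 - 2*s^2 - 3*s) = (s - 3)*(s + 2)*(s^2 + s) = s*(s - 3)*(s + 2)*(s + 1)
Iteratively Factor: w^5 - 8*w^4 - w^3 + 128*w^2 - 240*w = (w)*(w^4 - 8*w^3 - w^2 + 128*w - 240) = w*(w - 3)*(w^3 - 5*w^2 - 16*w + 80) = w*(w - 3)*(w + 4)*(w^2 - 9*w + 20) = w*(w - 4)*(w - 3)*(w + 4)*(w - 5)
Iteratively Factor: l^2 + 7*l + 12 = (l + 3)*(l + 4)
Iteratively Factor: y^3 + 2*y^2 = (y)*(y^2 + 2*y) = y*(y + 2)*(y)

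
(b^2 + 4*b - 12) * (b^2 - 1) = b^4 + 4*b^3 - 13*b^2 - 4*b + 12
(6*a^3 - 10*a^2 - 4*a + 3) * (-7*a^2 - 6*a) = -42*a^5 + 34*a^4 + 88*a^3 + 3*a^2 - 18*a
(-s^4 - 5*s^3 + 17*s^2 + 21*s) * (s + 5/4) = -s^5 - 25*s^4/4 + 43*s^3/4 + 169*s^2/4 + 105*s/4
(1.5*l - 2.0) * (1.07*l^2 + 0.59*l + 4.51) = 1.605*l^3 - 1.255*l^2 + 5.585*l - 9.02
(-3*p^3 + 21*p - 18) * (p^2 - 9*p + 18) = -3*p^5 + 27*p^4 - 33*p^3 - 207*p^2 + 540*p - 324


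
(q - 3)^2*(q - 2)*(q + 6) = q^4 - 2*q^3 - 27*q^2 + 108*q - 108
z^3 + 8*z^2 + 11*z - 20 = (z - 1)*(z + 4)*(z + 5)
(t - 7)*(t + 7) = t^2 - 49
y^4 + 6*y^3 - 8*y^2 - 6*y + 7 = (y - 1)^2*(y + 1)*(y + 7)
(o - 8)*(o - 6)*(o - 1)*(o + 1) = o^4 - 14*o^3 + 47*o^2 + 14*o - 48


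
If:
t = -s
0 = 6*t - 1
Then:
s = -1/6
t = 1/6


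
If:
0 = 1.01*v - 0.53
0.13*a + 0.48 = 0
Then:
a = -3.69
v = 0.52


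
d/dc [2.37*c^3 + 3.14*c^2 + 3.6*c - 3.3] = 7.11*c^2 + 6.28*c + 3.6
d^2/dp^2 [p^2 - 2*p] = 2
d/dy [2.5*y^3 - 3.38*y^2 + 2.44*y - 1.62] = 7.5*y^2 - 6.76*y + 2.44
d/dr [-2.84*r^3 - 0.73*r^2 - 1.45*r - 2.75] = -8.52*r^2 - 1.46*r - 1.45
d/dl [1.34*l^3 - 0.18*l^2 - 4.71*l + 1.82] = 4.02*l^2 - 0.36*l - 4.71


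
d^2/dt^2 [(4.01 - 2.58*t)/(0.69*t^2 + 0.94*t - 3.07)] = (-(1.38*t + 0.94)*(2.58*t - 4.01)*(2.76*t + 1.88) + (10.6812*t - 0.6834)*(0.69*t^2 + 0.94*t - 3.07))/(0.69*t^2 + 0.94*t - 3.07)^3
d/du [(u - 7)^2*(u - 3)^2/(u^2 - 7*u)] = 2*u - 13 + 63/u^2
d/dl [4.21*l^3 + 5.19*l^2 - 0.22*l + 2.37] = 12.63*l^2 + 10.38*l - 0.22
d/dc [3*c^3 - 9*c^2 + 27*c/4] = 9*c^2 - 18*c + 27/4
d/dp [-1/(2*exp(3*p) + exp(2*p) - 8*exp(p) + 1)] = 2*(3*exp(2*p) + exp(p) - 4)*exp(p)/(2*exp(3*p) + exp(2*p) - 8*exp(p) + 1)^2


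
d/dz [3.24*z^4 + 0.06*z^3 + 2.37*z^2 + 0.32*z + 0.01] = 12.96*z^3 + 0.18*z^2 + 4.74*z + 0.32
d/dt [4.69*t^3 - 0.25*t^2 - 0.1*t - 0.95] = 14.07*t^2 - 0.5*t - 0.1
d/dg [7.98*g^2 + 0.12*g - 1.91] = 15.96*g + 0.12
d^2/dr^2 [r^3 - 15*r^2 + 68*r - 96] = 6*r - 30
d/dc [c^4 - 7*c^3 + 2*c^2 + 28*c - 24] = 4*c^3 - 21*c^2 + 4*c + 28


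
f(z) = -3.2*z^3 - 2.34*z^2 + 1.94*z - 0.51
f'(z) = -9.6*z^2 - 4.68*z + 1.94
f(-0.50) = -1.66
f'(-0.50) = 1.88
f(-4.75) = 280.43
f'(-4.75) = -192.43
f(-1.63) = 3.97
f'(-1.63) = -15.94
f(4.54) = -339.38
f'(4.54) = -217.18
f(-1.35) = 0.48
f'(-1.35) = -9.24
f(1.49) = -13.40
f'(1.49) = -26.35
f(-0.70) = -1.92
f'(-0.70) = 0.51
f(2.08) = -35.40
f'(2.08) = -49.33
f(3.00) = -102.15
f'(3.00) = -98.50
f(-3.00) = 59.01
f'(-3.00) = -70.42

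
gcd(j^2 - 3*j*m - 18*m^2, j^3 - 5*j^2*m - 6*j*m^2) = j - 6*m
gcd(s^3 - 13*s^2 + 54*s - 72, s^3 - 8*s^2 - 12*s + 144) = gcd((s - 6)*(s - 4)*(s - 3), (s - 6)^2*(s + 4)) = s - 6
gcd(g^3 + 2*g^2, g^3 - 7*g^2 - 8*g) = g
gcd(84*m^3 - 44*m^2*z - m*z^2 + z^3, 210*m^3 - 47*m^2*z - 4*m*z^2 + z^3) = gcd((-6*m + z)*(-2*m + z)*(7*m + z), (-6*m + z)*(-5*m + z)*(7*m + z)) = -42*m^2 + m*z + z^2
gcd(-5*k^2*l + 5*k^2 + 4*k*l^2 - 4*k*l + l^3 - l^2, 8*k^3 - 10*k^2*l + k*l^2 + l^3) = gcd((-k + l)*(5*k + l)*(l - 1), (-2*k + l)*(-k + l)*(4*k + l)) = k - l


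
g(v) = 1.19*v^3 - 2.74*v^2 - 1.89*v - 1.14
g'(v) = 3.57*v^2 - 5.48*v - 1.89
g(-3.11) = -57.56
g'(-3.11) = 49.68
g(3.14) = 2.75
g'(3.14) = 16.10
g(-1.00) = -3.18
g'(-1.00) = 7.16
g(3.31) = 5.74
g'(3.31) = 19.08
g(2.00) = -6.36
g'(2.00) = 1.43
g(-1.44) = -7.65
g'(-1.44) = 13.40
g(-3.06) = -55.11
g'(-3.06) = 48.31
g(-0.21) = -0.87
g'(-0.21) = -0.58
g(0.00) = -1.14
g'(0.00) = -1.89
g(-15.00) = -4605.54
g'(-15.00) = 883.56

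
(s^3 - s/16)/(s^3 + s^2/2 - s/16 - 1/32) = 2*s/(2*s + 1)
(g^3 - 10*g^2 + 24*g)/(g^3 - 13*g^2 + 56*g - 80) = g*(g - 6)/(g^2 - 9*g + 20)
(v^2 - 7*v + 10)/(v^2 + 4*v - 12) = (v - 5)/(v + 6)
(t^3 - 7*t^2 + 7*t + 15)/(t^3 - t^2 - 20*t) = (t^2 - 2*t - 3)/(t*(t + 4))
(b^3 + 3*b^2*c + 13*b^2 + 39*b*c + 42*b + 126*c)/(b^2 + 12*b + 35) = (b^2 + 3*b*c + 6*b + 18*c)/(b + 5)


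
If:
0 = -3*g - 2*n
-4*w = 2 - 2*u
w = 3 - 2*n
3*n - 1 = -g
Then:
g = -2/7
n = 3/7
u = 37/7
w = 15/7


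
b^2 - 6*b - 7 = (b - 7)*(b + 1)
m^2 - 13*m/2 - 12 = (m - 8)*(m + 3/2)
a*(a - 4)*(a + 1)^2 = a^4 - 2*a^3 - 7*a^2 - 4*a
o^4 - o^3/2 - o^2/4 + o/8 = o*(o - 1/2)^2*(o + 1/2)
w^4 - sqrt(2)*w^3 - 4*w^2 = w^2*(w - 2*sqrt(2))*(w + sqrt(2))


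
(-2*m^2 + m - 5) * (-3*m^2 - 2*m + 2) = 6*m^4 + m^3 + 9*m^2 + 12*m - 10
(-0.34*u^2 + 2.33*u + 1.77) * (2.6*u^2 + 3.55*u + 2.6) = -0.884*u^4 + 4.851*u^3 + 11.9895*u^2 + 12.3415*u + 4.602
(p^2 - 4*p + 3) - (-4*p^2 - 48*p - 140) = 5*p^2 + 44*p + 143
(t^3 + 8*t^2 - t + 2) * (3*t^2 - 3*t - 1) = 3*t^5 + 21*t^4 - 28*t^3 + t^2 - 5*t - 2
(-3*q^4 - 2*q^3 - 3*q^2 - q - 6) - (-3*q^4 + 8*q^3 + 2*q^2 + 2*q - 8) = -10*q^3 - 5*q^2 - 3*q + 2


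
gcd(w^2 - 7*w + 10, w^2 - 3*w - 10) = w - 5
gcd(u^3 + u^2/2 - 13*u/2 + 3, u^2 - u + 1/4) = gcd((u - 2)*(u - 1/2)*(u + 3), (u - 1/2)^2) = u - 1/2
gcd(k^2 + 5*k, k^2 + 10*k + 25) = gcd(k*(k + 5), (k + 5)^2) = k + 5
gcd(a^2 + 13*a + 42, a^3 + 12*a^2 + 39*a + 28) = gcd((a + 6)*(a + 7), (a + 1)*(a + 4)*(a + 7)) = a + 7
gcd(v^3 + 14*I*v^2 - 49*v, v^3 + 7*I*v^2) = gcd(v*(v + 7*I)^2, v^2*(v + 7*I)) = v^2 + 7*I*v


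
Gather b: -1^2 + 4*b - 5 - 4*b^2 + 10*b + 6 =-4*b^2 + 14*b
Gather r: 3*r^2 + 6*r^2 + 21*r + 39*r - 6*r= 9*r^2 + 54*r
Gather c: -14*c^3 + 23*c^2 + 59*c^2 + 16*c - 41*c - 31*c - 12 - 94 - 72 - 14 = -14*c^3 + 82*c^2 - 56*c - 192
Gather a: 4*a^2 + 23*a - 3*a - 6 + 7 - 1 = 4*a^2 + 20*a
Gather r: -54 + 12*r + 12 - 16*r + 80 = 38 - 4*r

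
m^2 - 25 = (m - 5)*(m + 5)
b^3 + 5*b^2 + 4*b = b*(b + 1)*(b + 4)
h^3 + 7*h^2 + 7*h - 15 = (h - 1)*(h + 3)*(h + 5)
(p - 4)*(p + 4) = p^2 - 16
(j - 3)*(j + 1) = j^2 - 2*j - 3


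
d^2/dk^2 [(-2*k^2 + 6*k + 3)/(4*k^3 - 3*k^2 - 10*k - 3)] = 2*(-32*k^6 + 288*k^5 - 168*k^4 - 102*k^3 + 207*k^2 + 216*k + 75)/(64*k^9 - 144*k^8 - 372*k^7 + 549*k^6 + 1146*k^5 - 261*k^4 - 1432*k^3 - 981*k^2 - 270*k - 27)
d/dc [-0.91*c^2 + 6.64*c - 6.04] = 6.64 - 1.82*c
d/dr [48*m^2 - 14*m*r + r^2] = -14*m + 2*r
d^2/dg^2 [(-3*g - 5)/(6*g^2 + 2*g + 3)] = 4*(9*(3*g + 2)*(6*g^2 + 2*g + 3) - 2*(3*g + 5)*(6*g + 1)^2)/(6*g^2 + 2*g + 3)^3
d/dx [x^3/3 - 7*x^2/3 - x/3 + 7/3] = x^2 - 14*x/3 - 1/3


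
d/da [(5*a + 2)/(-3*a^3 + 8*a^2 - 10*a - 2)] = 2*(15*a^3 - 11*a^2 - 16*a + 5)/(9*a^6 - 48*a^5 + 124*a^4 - 148*a^3 + 68*a^2 + 40*a + 4)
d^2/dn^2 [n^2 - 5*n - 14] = 2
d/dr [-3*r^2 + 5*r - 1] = 5 - 6*r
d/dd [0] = 0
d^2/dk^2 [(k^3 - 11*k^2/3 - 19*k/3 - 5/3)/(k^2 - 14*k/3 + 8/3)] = 26*(-9*k^3 - 27*k^2 + 198*k - 284)/(27*k^6 - 378*k^5 + 1980*k^4 - 4760*k^3 + 5280*k^2 - 2688*k + 512)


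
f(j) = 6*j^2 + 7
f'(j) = 12*j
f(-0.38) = 7.87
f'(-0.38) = -4.56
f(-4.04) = 104.93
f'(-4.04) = -48.48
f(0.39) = 7.91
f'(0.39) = 4.68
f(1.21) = 15.78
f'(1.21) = 14.52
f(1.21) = 15.78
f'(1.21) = 14.52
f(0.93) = 12.19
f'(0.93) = 11.16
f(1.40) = 18.76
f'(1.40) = 16.80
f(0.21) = 7.26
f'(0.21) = 2.52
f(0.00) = 7.00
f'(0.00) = 0.00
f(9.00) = 493.00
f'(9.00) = 108.00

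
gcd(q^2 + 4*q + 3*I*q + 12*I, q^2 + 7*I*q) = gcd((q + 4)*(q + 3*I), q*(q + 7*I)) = 1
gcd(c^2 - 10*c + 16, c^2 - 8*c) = c - 8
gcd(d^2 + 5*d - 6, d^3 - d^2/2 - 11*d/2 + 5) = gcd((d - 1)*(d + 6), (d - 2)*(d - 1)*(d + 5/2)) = d - 1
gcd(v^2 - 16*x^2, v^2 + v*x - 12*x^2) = v + 4*x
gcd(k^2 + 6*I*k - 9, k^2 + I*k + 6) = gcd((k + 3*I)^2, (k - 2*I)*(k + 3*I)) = k + 3*I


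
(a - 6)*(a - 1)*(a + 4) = a^3 - 3*a^2 - 22*a + 24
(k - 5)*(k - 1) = k^2 - 6*k + 5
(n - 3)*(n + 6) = n^2 + 3*n - 18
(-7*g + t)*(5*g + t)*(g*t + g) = -35*g^3*t - 35*g^3 - 2*g^2*t^2 - 2*g^2*t + g*t^3 + g*t^2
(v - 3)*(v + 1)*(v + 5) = v^3 + 3*v^2 - 13*v - 15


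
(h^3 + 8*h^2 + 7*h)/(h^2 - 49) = h*(h + 1)/(h - 7)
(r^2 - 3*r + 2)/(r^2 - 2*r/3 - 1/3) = 3*(r - 2)/(3*r + 1)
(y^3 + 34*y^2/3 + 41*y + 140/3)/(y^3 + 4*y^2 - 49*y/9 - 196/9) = 3*(y + 5)/(3*y - 7)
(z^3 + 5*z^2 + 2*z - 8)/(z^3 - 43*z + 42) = (z^2 + 6*z + 8)/(z^2 + z - 42)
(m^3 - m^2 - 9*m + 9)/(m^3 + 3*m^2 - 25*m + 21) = (m + 3)/(m + 7)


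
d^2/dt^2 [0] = 0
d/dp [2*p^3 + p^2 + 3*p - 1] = 6*p^2 + 2*p + 3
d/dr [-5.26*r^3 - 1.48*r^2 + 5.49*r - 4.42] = -15.78*r^2 - 2.96*r + 5.49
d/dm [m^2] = 2*m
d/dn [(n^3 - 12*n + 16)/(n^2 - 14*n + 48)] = (n^4 - 28*n^3 + 156*n^2 - 32*n - 352)/(n^4 - 28*n^3 + 292*n^2 - 1344*n + 2304)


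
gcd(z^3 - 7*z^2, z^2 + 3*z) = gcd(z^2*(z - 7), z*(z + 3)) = z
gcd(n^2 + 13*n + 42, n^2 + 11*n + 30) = n + 6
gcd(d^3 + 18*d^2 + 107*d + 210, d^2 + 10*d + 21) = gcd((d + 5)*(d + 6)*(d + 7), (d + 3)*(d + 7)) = d + 7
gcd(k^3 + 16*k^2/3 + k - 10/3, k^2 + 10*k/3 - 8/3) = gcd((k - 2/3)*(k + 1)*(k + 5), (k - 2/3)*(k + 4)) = k - 2/3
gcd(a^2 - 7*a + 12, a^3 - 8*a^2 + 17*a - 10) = 1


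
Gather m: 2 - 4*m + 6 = 8 - 4*m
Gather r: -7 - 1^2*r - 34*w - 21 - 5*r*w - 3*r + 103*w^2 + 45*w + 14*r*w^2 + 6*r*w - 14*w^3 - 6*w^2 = r*(14*w^2 + w - 4) - 14*w^3 + 97*w^2 + 11*w - 28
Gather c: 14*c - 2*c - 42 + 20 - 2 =12*c - 24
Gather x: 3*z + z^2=z^2 + 3*z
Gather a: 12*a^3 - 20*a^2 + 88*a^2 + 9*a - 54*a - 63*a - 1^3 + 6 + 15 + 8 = 12*a^3 + 68*a^2 - 108*a + 28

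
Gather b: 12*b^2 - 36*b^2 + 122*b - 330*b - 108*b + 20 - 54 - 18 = -24*b^2 - 316*b - 52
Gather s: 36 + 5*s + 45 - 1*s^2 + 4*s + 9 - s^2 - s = -2*s^2 + 8*s + 90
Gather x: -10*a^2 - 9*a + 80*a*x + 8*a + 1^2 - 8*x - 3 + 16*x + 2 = -10*a^2 - a + x*(80*a + 8)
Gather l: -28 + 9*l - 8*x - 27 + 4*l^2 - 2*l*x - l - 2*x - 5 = 4*l^2 + l*(8 - 2*x) - 10*x - 60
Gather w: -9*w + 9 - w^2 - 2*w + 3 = -w^2 - 11*w + 12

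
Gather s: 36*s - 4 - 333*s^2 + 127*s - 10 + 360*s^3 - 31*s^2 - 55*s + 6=360*s^3 - 364*s^2 + 108*s - 8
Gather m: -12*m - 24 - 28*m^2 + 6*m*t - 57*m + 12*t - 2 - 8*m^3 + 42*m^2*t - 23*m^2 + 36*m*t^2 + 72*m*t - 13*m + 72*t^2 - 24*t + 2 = -8*m^3 + m^2*(42*t - 51) + m*(36*t^2 + 78*t - 82) + 72*t^2 - 12*t - 24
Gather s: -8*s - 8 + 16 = 8 - 8*s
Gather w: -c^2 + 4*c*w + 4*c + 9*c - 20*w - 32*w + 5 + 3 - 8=-c^2 + 13*c + w*(4*c - 52)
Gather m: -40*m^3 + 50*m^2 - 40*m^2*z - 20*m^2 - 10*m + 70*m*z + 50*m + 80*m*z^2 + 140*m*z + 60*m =-40*m^3 + m^2*(30 - 40*z) + m*(80*z^2 + 210*z + 100)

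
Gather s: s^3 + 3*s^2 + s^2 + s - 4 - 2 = s^3 + 4*s^2 + s - 6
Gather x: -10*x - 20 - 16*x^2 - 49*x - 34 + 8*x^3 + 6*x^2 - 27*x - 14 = 8*x^3 - 10*x^2 - 86*x - 68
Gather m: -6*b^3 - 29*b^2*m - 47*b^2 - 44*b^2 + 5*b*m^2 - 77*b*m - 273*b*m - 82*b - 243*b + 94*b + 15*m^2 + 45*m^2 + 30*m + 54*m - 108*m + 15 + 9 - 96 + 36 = -6*b^3 - 91*b^2 - 231*b + m^2*(5*b + 60) + m*(-29*b^2 - 350*b - 24) - 36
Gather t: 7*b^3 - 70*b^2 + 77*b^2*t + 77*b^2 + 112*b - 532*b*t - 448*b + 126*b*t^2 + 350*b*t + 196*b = 7*b^3 + 7*b^2 + 126*b*t^2 - 140*b + t*(77*b^2 - 182*b)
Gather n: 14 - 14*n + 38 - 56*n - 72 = -70*n - 20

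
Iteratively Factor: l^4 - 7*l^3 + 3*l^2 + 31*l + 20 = (l + 1)*(l^3 - 8*l^2 + 11*l + 20) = (l - 4)*(l + 1)*(l^2 - 4*l - 5) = (l - 5)*(l - 4)*(l + 1)*(l + 1)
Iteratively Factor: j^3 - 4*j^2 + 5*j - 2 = (j - 1)*(j^2 - 3*j + 2) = (j - 2)*(j - 1)*(j - 1)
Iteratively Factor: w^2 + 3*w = (w)*(w + 3)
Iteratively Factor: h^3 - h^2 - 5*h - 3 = (h + 1)*(h^2 - 2*h - 3) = (h + 1)^2*(h - 3)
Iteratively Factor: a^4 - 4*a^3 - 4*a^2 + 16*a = (a - 2)*(a^3 - 2*a^2 - 8*a) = (a - 4)*(a - 2)*(a^2 + 2*a) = a*(a - 4)*(a - 2)*(a + 2)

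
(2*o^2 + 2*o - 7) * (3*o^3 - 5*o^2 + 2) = 6*o^5 - 4*o^4 - 31*o^3 + 39*o^2 + 4*o - 14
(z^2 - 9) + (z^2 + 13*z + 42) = 2*z^2 + 13*z + 33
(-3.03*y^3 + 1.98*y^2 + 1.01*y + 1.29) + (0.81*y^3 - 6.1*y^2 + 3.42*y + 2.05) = -2.22*y^3 - 4.12*y^2 + 4.43*y + 3.34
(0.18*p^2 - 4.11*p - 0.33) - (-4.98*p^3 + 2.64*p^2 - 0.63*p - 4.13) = 4.98*p^3 - 2.46*p^2 - 3.48*p + 3.8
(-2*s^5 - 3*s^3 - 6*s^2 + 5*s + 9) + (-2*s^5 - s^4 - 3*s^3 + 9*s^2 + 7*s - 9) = -4*s^5 - s^4 - 6*s^3 + 3*s^2 + 12*s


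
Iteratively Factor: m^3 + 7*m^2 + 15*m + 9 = (m + 1)*(m^2 + 6*m + 9) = (m + 1)*(m + 3)*(m + 3)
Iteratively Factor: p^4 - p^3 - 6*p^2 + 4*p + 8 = (p + 1)*(p^3 - 2*p^2 - 4*p + 8) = (p - 2)*(p + 1)*(p^2 - 4) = (p - 2)^2*(p + 1)*(p + 2)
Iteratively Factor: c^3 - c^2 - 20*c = (c - 5)*(c^2 + 4*c) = c*(c - 5)*(c + 4)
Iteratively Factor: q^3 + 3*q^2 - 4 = (q - 1)*(q^2 + 4*q + 4) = (q - 1)*(q + 2)*(q + 2)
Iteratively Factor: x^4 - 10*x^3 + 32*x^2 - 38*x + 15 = (x - 1)*(x^3 - 9*x^2 + 23*x - 15) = (x - 5)*(x - 1)*(x^2 - 4*x + 3) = (x - 5)*(x - 1)^2*(x - 3)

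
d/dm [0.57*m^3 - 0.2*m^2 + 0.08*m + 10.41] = 1.71*m^2 - 0.4*m + 0.08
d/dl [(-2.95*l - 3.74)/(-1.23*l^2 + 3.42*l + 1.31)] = (-3.6285*l^2 - 9.2004*l + 8.9263)/(1.5129*l^4 - 8.4132*l^3 + 8.4738*l^2 + 8.9604*l + 1.7161)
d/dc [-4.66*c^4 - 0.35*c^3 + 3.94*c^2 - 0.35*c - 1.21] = -18.64*c^3 - 1.05*c^2 + 7.88*c - 0.35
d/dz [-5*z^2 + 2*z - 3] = 2 - 10*z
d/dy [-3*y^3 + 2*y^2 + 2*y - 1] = -9*y^2 + 4*y + 2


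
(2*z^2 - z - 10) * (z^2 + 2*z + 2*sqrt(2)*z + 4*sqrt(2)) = 2*z^4 + 3*z^3 + 4*sqrt(2)*z^3 - 12*z^2 + 6*sqrt(2)*z^2 - 24*sqrt(2)*z - 20*z - 40*sqrt(2)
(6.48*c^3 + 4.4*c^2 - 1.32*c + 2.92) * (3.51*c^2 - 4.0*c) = 22.7448*c^5 - 10.476*c^4 - 22.2332*c^3 + 15.5292*c^2 - 11.68*c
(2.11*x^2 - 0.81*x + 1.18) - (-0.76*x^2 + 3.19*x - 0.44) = 2.87*x^2 - 4.0*x + 1.62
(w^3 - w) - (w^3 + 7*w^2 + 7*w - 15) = -7*w^2 - 8*w + 15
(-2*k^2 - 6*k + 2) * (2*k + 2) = -4*k^3 - 16*k^2 - 8*k + 4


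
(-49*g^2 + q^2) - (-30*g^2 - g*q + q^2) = -19*g^2 + g*q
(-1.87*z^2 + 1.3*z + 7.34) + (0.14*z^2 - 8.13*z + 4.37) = -1.73*z^2 - 6.83*z + 11.71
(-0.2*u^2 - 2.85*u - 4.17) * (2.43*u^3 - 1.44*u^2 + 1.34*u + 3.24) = -0.486*u^5 - 6.6375*u^4 - 6.2971*u^3 + 1.5378*u^2 - 14.8218*u - 13.5108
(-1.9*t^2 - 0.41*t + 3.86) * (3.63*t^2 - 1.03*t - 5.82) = -6.897*t^4 + 0.4687*t^3 + 25.4921*t^2 - 1.5896*t - 22.4652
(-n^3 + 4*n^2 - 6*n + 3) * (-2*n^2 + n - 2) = 2*n^5 - 9*n^4 + 18*n^3 - 20*n^2 + 15*n - 6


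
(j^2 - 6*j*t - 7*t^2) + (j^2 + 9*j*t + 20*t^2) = 2*j^2 + 3*j*t + 13*t^2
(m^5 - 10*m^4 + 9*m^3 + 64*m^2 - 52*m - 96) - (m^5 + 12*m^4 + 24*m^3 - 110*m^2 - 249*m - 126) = -22*m^4 - 15*m^3 + 174*m^2 + 197*m + 30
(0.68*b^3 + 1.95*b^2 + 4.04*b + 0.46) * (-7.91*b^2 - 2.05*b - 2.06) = -5.3788*b^5 - 16.8185*b^4 - 37.3547*b^3 - 15.9376*b^2 - 9.2654*b - 0.9476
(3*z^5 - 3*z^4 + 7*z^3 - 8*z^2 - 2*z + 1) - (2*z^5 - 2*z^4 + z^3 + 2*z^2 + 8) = z^5 - z^4 + 6*z^3 - 10*z^2 - 2*z - 7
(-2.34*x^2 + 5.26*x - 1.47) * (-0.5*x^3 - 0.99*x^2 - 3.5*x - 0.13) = 1.17*x^5 - 0.3134*x^4 + 3.7176*x^3 - 16.6505*x^2 + 4.4612*x + 0.1911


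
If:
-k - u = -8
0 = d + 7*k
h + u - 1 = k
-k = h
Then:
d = -49/3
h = -7/3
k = 7/3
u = 17/3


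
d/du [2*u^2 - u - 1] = 4*u - 1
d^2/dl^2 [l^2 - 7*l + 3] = 2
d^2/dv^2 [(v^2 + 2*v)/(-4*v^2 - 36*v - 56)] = 7/(2*(v^3 + 21*v^2 + 147*v + 343))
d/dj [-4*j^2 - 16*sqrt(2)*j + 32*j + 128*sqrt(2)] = -8*j - 16*sqrt(2) + 32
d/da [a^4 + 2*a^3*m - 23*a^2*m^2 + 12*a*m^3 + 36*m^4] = 4*a^3 + 6*a^2*m - 46*a*m^2 + 12*m^3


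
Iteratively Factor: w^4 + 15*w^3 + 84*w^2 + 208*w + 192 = (w + 4)*(w^3 + 11*w^2 + 40*w + 48) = (w + 4)^2*(w^2 + 7*w + 12) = (w + 4)^3*(w + 3)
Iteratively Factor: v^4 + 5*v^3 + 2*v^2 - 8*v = (v + 2)*(v^3 + 3*v^2 - 4*v) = (v - 1)*(v + 2)*(v^2 + 4*v) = v*(v - 1)*(v + 2)*(v + 4)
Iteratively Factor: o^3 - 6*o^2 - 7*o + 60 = (o - 4)*(o^2 - 2*o - 15) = (o - 5)*(o - 4)*(o + 3)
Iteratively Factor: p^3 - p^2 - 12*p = (p + 3)*(p^2 - 4*p) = (p - 4)*(p + 3)*(p)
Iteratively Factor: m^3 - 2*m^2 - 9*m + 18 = (m + 3)*(m^2 - 5*m + 6) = (m - 2)*(m + 3)*(m - 3)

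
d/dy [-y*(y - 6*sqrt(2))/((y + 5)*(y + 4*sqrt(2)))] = (y*(y + 5)*(y - 6*sqrt(2)) + y*(y - 6*sqrt(2))*(y + 4*sqrt(2)) + 2*(-y + 3*sqrt(2))*(y + 5)*(y + 4*sqrt(2)))/((y + 5)^2*(y + 4*sqrt(2))^2)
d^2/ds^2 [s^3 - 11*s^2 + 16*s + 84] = 6*s - 22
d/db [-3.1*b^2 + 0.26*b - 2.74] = 0.26 - 6.2*b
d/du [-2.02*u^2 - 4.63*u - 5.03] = -4.04*u - 4.63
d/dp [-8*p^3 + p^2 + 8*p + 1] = -24*p^2 + 2*p + 8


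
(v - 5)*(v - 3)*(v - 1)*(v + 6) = v^4 - 3*v^3 - 31*v^2 + 123*v - 90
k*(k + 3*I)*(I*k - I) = I*k^3 - 3*k^2 - I*k^2 + 3*k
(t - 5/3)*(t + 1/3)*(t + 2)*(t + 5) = t^4 + 17*t^3/3 + t^2/9 - 155*t/9 - 50/9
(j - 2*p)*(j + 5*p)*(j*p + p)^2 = j^4*p^2 + 3*j^3*p^3 + 2*j^3*p^2 - 10*j^2*p^4 + 6*j^2*p^3 + j^2*p^2 - 20*j*p^4 + 3*j*p^3 - 10*p^4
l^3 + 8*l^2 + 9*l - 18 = (l - 1)*(l + 3)*(l + 6)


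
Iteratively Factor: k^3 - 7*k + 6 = (k - 2)*(k^2 + 2*k - 3) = (k - 2)*(k - 1)*(k + 3)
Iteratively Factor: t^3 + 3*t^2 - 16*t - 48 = (t - 4)*(t^2 + 7*t + 12) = (t - 4)*(t + 3)*(t + 4)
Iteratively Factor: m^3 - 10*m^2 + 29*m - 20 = (m - 5)*(m^2 - 5*m + 4) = (m - 5)*(m - 1)*(m - 4)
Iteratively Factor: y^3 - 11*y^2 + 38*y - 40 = (y - 2)*(y^2 - 9*y + 20) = (y - 5)*(y - 2)*(y - 4)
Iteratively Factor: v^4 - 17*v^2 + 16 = (v + 4)*(v^3 - 4*v^2 - v + 4) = (v - 1)*(v + 4)*(v^2 - 3*v - 4) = (v - 1)*(v + 1)*(v + 4)*(v - 4)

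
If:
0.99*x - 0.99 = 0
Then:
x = 1.00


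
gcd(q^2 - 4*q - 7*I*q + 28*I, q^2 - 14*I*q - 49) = q - 7*I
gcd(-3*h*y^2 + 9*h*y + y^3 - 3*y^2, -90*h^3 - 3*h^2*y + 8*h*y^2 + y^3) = -3*h + y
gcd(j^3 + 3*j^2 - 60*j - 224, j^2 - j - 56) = j^2 - j - 56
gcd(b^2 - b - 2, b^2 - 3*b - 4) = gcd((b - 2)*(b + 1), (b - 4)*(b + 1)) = b + 1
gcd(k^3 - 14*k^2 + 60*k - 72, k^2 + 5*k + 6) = 1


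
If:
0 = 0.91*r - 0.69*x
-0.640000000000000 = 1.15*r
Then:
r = -0.56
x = -0.73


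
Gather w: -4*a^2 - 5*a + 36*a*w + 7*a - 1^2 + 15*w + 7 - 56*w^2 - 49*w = -4*a^2 + 2*a - 56*w^2 + w*(36*a - 34) + 6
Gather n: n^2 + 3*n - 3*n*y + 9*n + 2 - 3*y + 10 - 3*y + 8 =n^2 + n*(12 - 3*y) - 6*y + 20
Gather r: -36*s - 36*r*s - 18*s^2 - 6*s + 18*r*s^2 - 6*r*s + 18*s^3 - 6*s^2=r*(18*s^2 - 42*s) + 18*s^3 - 24*s^2 - 42*s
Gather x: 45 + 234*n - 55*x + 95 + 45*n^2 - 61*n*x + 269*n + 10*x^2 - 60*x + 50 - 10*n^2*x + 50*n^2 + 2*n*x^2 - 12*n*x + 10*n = 95*n^2 + 513*n + x^2*(2*n + 10) + x*(-10*n^2 - 73*n - 115) + 190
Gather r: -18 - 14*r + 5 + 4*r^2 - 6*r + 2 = 4*r^2 - 20*r - 11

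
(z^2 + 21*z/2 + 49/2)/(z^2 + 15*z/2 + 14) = (z + 7)/(z + 4)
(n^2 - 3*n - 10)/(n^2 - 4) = (n - 5)/(n - 2)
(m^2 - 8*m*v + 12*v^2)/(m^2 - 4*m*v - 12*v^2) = (m - 2*v)/(m + 2*v)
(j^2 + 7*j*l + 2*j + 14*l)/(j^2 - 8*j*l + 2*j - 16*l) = (j + 7*l)/(j - 8*l)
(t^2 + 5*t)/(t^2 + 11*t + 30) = t/(t + 6)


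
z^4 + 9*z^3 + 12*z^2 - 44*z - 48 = (z - 2)*(z + 1)*(z + 4)*(z + 6)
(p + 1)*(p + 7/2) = p^2 + 9*p/2 + 7/2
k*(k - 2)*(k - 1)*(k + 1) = k^4 - 2*k^3 - k^2 + 2*k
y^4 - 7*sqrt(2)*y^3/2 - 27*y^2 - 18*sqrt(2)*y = y*(y - 6*sqrt(2))*(y + sqrt(2))*(y + 3*sqrt(2)/2)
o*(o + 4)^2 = o^3 + 8*o^2 + 16*o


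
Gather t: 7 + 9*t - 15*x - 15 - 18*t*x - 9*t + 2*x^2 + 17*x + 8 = -18*t*x + 2*x^2 + 2*x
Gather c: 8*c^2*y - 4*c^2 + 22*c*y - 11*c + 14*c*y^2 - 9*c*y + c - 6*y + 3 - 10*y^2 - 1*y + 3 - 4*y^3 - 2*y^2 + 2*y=c^2*(8*y - 4) + c*(14*y^2 + 13*y - 10) - 4*y^3 - 12*y^2 - 5*y + 6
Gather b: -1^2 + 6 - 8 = -3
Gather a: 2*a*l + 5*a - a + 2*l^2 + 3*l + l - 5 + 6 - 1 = a*(2*l + 4) + 2*l^2 + 4*l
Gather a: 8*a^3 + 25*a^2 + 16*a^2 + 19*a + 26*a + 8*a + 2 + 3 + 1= 8*a^3 + 41*a^2 + 53*a + 6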